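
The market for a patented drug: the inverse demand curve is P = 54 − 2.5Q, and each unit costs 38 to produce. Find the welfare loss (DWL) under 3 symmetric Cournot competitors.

DWL = 3.2

Under competition P = MC = 38, so Q = (54 − 38)/2.5 = 6.4.
Cournot with 3 identical firms: the symmetric best-response condition is 54 − 10q = 38. Each firm produces q = 1.6, total output Q = 4.8, price P = 42.
DWL is the triangle between Q = 4.8 and Q = 6.4: ½·(6.4 − 4.8)·(42 − 38) = 3.2.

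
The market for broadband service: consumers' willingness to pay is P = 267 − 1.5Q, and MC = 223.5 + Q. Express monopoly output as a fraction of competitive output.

Q_m/Q_c = 0.625

The monopolist equates marginal revenue to marginal cost: 267 − 3Q = 223.5 + Q, so Q = 10.875. From demand, P = 4011/16.
Under competition P = MC: 267 − 1.5Q = 223.5 + Q ⇒ Q = 17.4, P = 240.9.
Ratio Q_m/Q_c = 10.875/17.4 = 0.625.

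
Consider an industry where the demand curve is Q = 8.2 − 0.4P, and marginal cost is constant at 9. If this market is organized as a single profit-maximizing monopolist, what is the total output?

Q = 2.3

Inverting demand: P = 20.5 − 2.5Q.
A monopolist chooses Q where MR = MC. MR = 20.5 − 5Q; setting this equal to 9 gives Q = 2.3 and P = 14.75.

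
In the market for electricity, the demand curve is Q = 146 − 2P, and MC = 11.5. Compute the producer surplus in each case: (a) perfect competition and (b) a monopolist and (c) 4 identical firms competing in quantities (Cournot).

Inverting demand: P = 73 − 0.5Q.
Perfect competition: P = MC = 11.5, so 73 − 0.5Q = 11.5 and Q = 123.
PS = (11.5 − 11.5)·123 = 0.
Monopoly sets MR = MC: 73 − Q = 11.5 ⇒ Q = 61.5, P = 73 − 0.5·61.5 = 42.25.
PS = (42.25 − 11.5)·61.5 = 1891.125.
Cournot with 4 identical firms: the symmetric best-response condition is 73 − 2.5q = 11.5. Each firm produces q = 24.6, total output Q = 98.4, price P = 23.8.
PS = (23.8 − 11.5)·98.4 = 1210.32.

Competition: PS = 0; Monopoly: PS = 1891.125; Cournot: PS = 1210.32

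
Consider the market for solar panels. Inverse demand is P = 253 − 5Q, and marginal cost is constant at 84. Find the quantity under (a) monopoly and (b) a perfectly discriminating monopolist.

The monopolist equates marginal revenue to marginal cost: 253 − 10Q = 84, so Q = 16.9. From demand, P = 168.5.
A perfectly discriminating monopolist sells every unit with P(Q) ≥ MC(Q), so output equals the competitive quantity Q = 33.8. Each buyer pays their reservation price, so CS = 0 and the firm captures all surplus.

Monopoly: Q = 16.9; Perfect PD: Q = 33.8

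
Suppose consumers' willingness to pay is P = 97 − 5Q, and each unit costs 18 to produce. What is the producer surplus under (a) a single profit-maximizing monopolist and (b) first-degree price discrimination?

A monopolist chooses Q where MR = MC. MR = 97 − 10Q; setting this equal to 18 gives Q = 7.9 and P = 57.5.
PS = (57.5 − 18)·7.9 = 312.05.
With perfect price discrimination, output is the efficient level Q = 15.8 (where demand meets MC), but every buyer pays their willingness to pay: CS = 0 and PS = total surplus.
PS = ½·(97 − 18)·15.8 = 624.1.

Monopoly: PS = 312.05; Perfect PD: PS = 624.1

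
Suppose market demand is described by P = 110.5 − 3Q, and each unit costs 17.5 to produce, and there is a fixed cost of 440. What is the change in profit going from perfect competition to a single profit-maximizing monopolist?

Profit rises by 720.75

Under competition P = MC = 17.5, so Q = (110.5 − 17.5)/3 = 31.
Profit = (17.5 − 17.5)·31 − 440 = −440.
A monopolist chooses Q where MR = MC. MR = 110.5 − 6Q; setting this equal to 17.5 gives Q = 15.5 and P = 64.
Profit = (64 − 17.5)·15.5 − 440 = 280.75.
Change in profit: 280.75 − −440 = 720.75.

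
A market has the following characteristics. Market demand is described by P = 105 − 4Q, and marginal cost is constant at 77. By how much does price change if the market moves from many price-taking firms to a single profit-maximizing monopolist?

Perfect competition: P = MC = 77, so 105 − 4Q = 77 and Q = 7.
A monopolist chooses Q where MR = MC. MR = 105 − 8Q; setting this equal to 77 gives Q = 3.5 and P = 91.
Change in price: 91 − 77 = 14.

Price rises by 14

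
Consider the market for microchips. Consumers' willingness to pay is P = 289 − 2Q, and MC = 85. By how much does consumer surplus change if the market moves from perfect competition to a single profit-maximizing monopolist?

Competitive firms price at marginal cost: P = 85, giving Q = 102.
CS = ½·(289 − 85)·102 = 10404.
Monopoly sets MR = MC: 289 − 4Q = 85 ⇒ Q = 51, P = 289 − 2·51 = 187.
CS = ½·(289 − 187)·51 = 2601.
Change in consumer surplus: 2601 − 10404 = −7803.

Consumer surplus falls by 7803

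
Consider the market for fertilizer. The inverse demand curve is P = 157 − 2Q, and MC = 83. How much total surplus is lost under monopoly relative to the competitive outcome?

Perfect competition: P = MC = 83, so 157 − 2Q = 83 and Q = 37.
A monopolist chooses Q where MR = MC. MR = 157 − 4Q; setting this equal to 83 gives Q = 18.5 and P = 120.
DWL is the triangle between Q = 18.5 and Q = 37: ½·(37 − 18.5)·(120 − 83) = 342.25.

DWL = 342.25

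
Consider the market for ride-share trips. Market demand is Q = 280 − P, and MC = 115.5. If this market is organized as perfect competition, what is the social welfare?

TS = 13530.125

Inverting demand: P = 280 − Q.
Under competition P = MC = 115.5, so Q = (280 − 115.5)/1 = 164.5.
CS = ½·(280 − 115.5)·164.5 = 13530.125; PS = (115.5 − 115.5)·164.5 = 0; TS = 13530.125.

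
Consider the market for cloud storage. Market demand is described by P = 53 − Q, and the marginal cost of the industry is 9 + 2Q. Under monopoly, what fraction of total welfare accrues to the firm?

Monopoly sets MR = MC: 53 − 2Q = 9 + 2Q ⇒ Q = 11, P = 53 − 11 = 42.
CS = ½·(53 − 42)·11 = 60.5.
PS = P·Q − VC(Q) = 42·11 − (9·11 + ½·2·11²) = 242.
Share captured = PS/TS = 242/302.5 = 0.8.

PS/TS = 0.8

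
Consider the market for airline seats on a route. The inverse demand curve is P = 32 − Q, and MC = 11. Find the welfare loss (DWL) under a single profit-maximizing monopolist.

DWL = 55.125

Under competition P = MC = 11, so Q = (32 − 11)/1 = 21.
Monopoly sets MR = MC: 32 − 2Q = 11 ⇒ Q = 10.5, P = 32 − 10.5 = 21.5.
DWL is the triangle between Q = 10.5 and Q = 21: ½·(21 − 10.5)·(21.5 − 11) = 55.125.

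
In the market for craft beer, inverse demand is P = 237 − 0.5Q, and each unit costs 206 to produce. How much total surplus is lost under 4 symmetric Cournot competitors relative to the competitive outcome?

DWL = 38.44

Competitive firms price at marginal cost: P = 206, giving Q = 62.
With 4 symmetric Cournot firms, each firm's FOC gives 237 − 2.5q = 206, so q = 12.4, Q = 4·12.4 = 49.6, and P = 212.2.
DWL is the triangle between Q = 49.6 and Q = 62: ½·(62 − 49.6)·(212.2 − 206) = 38.44.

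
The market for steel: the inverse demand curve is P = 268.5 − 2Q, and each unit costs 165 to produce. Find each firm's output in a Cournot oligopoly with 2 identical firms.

q_i = 17.25

Cournot with 2 identical firms: the symmetric best-response condition is 268.5 − 6q = 165. Each firm produces q = 17.25, total output Q = 34.5, price P = 199.5.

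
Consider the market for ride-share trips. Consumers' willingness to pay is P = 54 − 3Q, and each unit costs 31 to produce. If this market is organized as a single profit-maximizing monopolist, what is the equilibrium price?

P = 42.5

The monopolist equates marginal revenue to marginal cost: 54 − 6Q = 31, so Q = 23/6. From demand, P = 42.5.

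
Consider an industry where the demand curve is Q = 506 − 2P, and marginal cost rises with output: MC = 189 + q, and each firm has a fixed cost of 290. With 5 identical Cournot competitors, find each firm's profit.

Inverting demand: P = 253 − 0.5Q.
With 5 symmetric Cournot firms, each firm's FOC gives 253 − 3q = 189 + q, so q = 16, Q = 5·16 = 80, and P = 213.
Each firm's profit = 213·16 − (189·16 + ½·1·16²) − 290 = −34.

π_i = −34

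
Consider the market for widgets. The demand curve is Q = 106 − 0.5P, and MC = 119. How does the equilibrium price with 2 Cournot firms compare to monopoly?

Cournot: P = 150; Monopoly: P = 165.5

Inverting demand: P = 212 − 2Q.
With 2 symmetric Cournot firms, each firm's FOC gives 212 − 6q = 119, so q = 15.5, Q = 2·15.5 = 31, and P = 150.
The monopolist equates marginal revenue to marginal cost: 212 − 4Q = 119, so Q = 23.25. From demand, P = 165.5.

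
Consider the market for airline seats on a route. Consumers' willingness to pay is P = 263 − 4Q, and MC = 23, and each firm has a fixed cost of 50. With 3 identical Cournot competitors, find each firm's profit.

With 3 symmetric Cournot firms, each firm's FOC gives 263 − 16q = 23, so q = 15, Q = 3·15 = 45, and P = 83.
Each firm's profit = (83 − 23)·15 − 50 = 850.

π_i = 850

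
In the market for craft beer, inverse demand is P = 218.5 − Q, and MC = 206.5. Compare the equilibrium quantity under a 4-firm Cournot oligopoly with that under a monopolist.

Cournot: Q = 9.6; Monopoly: Q = 6

In a 4-firm Cournot equilibrium, symmetry and the first-order condition give q = (218.5 − 206.5)/(5) = 2.4. So Q = 9.6 and P = 208.9.
The monopolist equates marginal revenue to marginal cost: 218.5 − 2Q = 206.5, so Q = 6. From demand, P = 212.5.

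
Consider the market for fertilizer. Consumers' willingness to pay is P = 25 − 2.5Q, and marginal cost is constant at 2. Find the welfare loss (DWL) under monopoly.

Under competition P = MC = 2, so Q = (25 − 2)/2.5 = 9.2.
Monopoly sets MR = MC: 25 − 5Q = 2 ⇒ Q = 4.6, P = 25 − 2.5·4.6 = 13.5.
DWL is the triangle between Q = 4.6 and Q = 9.2: ½·(9.2 − 4.6)·(13.5 − 2) = 26.45.

DWL = 26.45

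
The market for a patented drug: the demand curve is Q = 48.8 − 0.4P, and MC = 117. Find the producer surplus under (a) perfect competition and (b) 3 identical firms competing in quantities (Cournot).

Inverting demand: P = 122 − 2.5Q.
Competitive firms price at marginal cost: P = 117, giving Q = 2.
PS = (117 − 117)·2 = 0.
In a 3-firm Cournot equilibrium, symmetry and the first-order condition give q = (122 − 117)/(10) = 0.5. So Q = 1.5 and P = 118.25.
PS = (118.25 − 117)·1.5 = 1.875.

Competition: PS = 0; Cournot: PS = 1.875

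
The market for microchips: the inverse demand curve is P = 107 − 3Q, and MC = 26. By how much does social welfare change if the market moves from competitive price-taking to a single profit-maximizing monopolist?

Social welfare falls by 273.375

Under competition P = MC = 26, so Q = (107 − 26)/3 = 27.
CS = ½·(107 − 26)·27 = 1093.5; PS = (26 − 26)·27 = 0; TS = 1093.5.
The monopolist equates marginal revenue to marginal cost: 107 − 6Q = 26, so Q = 13.5. From demand, P = 66.5.
CS = ½·(107 − 66.5)·13.5 = 273.375; PS = (66.5 − 26)·13.5 = 546.75; TS = 820.125.
Change in social welfare: 820.125 − 1093.5 = −273.375.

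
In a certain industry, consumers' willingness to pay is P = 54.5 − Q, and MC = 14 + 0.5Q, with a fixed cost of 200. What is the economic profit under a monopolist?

Profit = 128.05

Monopoly sets MR = MC: 54.5 − 2Q = 14 + 0.5Q ⇒ Q = 16.2, P = 54.5 − 16.2 = 38.3.
Profit = 38.3·16.2 − (14·16.2 + ½·0.5·16.2²) − 200 = 128.05.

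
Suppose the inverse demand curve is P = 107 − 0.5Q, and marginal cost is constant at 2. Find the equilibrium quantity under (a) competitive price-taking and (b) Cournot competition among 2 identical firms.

Competition: Q = 210; Cournot: Q = 140

Perfect competition: P = MC = 2, so 107 − 0.5Q = 2 and Q = 210.
Cournot with 2 identical firms: the symmetric best-response condition is 107 − 1.5q = 2. Each firm produces q = 70, total output Q = 140, price P = 37.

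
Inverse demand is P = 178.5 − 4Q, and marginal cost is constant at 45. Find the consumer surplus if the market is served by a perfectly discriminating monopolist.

With perfect price discrimination, output is the efficient level Q = 33.375 (where demand meets MC), but every buyer pays their willingness to pay: CS = 0 and PS = total surplus.
CS = 0.

CS = 0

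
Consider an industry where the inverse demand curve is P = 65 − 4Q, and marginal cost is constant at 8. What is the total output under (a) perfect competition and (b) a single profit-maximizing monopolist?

Competition: Q = 14.25; Monopoly: Q = 7.125

Under competition P = MC = 8, so Q = (65 − 8)/4 = 14.25.
A monopolist chooses Q where MR = MC. MR = 65 − 8Q; setting this equal to 8 gives Q = 7.125 and P = 36.5.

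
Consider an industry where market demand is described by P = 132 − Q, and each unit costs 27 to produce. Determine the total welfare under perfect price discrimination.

TS = 5512.5

Under first-degree price discrimination the firm charges each unit its demand price and produces up to where P = MC, i.e. Q = 105. Consumer surplus is zero; producer surplus equals total surplus.
TS = 5512.5 (equal to competitive TS).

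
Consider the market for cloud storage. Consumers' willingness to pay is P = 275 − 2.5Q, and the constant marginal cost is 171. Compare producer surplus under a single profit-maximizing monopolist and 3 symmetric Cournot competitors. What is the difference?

The monopolist equates marginal revenue to marginal cost: 275 − 5Q = 171, so Q = 20.8. From demand, P = 223.
PS = (223 − 171)·20.8 = 1081.6.
In a 3-firm Cournot equilibrium, symmetry and the first-order condition give q = (275 − 171)/(10) = 10.4. So Q = 31.2 and P = 197.
PS = (197 − 171)·31.2 = 811.2.
Change in producer surplus: 811.2 − 1081.6 = −270.4.

Producer surplus falls by 270.4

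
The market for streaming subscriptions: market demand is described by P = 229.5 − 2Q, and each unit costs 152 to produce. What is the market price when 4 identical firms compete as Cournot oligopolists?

P = 167.5

Cournot with 4 identical firms: the symmetric best-response condition is 229.5 − 10q = 152. Each firm produces q = 7.75, total output Q = 31, price P = 167.5.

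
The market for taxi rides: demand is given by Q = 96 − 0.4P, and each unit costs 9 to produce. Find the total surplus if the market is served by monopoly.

Inverting demand: P = 240 − 2.5Q.
The monopolist equates marginal revenue to marginal cost: 240 − 5Q = 9, so Q = 46.2. From demand, P = 124.5.
CS = ½·(240 − 124.5)·46.2 = 2668.05; PS = (124.5 − 9)·46.2 = 5336.1; TS = 8004.15.

TS = 8004.15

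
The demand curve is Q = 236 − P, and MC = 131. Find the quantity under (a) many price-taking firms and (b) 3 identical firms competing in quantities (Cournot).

Competition: Q = 105; Cournot: Q = 78.75

Inverting demand: P = 236 − Q.
Under competition P = MC = 131, so Q = (236 − 131)/1 = 105.
Cournot with 3 identical firms: the symmetric best-response condition is 236 − 4q = 131. Each firm produces q = 26.25, total output Q = 78.75, price P = 157.25.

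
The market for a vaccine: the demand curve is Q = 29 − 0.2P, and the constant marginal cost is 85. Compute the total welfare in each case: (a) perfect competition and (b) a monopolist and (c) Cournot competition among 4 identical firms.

Competition: TS = 360; Monopoly: TS = 270; Cournot: TS = 345.6

Inverting demand: P = 145 − 5Q.
Under competition P = MC = 85, so Q = (145 − 85)/5 = 12.
CS = ½·(145 − 85)·12 = 360; PS = (85 − 85)·12 = 0; TS = 360.
Monopoly sets MR = MC: 145 − 10Q = 85 ⇒ Q = 6, P = 145 − 5·6 = 115.
CS = ½·(145 − 115)·6 = 90; PS = (115 − 85)·6 = 180; TS = 270.
In a 4-firm Cournot equilibrium, symmetry and the first-order condition give q = (145 − 85)/(25) = 2.4. So Q = 9.6 and P = 97.
CS = ½·(145 − 97)·9.6 = 230.4; PS = (97 − 85)·9.6 = 115.2; TS = 345.6.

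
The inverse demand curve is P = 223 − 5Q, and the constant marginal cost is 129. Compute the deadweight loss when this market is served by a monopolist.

Competitive firms price at marginal cost: P = 129, giving Q = 18.8.
The monopolist equates marginal revenue to marginal cost: 223 − 10Q = 129, so Q = 9.4. From demand, P = 176.
DWL is the triangle between Q = 9.4 and Q = 18.8: ½·(18.8 − 9.4)·(176 − 129) = 220.9.

DWL = 220.9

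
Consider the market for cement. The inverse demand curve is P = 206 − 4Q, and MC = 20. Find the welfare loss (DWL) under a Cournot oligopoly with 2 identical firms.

Competitive firms price at marginal cost: P = 20, giving Q = 46.5.
With 2 symmetric Cournot firms, each firm's FOC gives 206 − 12q = 20, so q = 15.5, Q = 2·15.5 = 31, and P = 82.
DWL is the triangle between Q = 31 and Q = 46.5: ½·(46.5 − 31)·(82 − 20) = 480.5.

DWL = 480.5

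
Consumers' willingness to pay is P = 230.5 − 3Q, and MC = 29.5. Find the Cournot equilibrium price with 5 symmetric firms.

P = 63

In a 5-firm Cournot equilibrium, symmetry and the first-order condition give q = (230.5 − 29.5)/(18) = 67/6. So Q = 335/6 and P = 63.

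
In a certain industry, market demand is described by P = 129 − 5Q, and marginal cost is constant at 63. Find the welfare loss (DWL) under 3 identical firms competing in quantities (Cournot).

Perfect competition: P = MC = 63, so 129 − 5Q = 63 and Q = 13.2.
With 3 symmetric Cournot firms, each firm's FOC gives 129 − 20q = 63, so q = 3.3, Q = 3·3.3 = 9.9, and P = 79.5.
DWL is the triangle between Q = 9.9 and Q = 13.2: ½·(13.2 − 9.9)·(79.5 − 63) = 27.225.

DWL = 27.225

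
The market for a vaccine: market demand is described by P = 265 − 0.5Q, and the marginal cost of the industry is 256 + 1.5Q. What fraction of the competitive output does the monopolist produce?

Q_m/Q_c = 0.8

A monopolist chooses Q where MR = MC. MR = 265 − Q; setting this equal to 256 + 1.5Q gives Q = 3.6 and P = 263.2.
Competitive equilibrium sets price equal to marginal cost: 265 − 0.5Q = 256 + 1.5Q, so Q = 4.5 and P = 262.75.
Ratio Q_m/Q_c = 3.6/4.5 = 0.8.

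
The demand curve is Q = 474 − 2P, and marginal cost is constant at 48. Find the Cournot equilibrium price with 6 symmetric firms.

P = 75

Inverting demand: P = 237 − 0.5Q.
Cournot with 6 identical firms: the symmetric best-response condition is 237 − 3.5q = 48. Each firm produces q = 54, total output Q = 324, price P = 75.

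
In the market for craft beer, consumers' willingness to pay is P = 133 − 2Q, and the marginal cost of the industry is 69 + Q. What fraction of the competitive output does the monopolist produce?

Q_m/Q_c = 0.6

The monopolist equates marginal revenue to marginal cost: 133 − 4Q = 69 + Q, so Q = 12.8. From demand, P = 107.4.
Competitive equilibrium sets price equal to marginal cost: 133 − 2Q = 69 + Q, so Q = 64/3 and P = 271/3.
Ratio Q_m/Q_c = 12.8/(64/3) = 0.6.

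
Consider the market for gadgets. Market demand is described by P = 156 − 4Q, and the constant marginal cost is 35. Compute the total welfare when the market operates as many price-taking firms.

TS = 1830.125

Perfect competition: P = MC = 35, so 156 − 4Q = 35 and Q = 30.25.
CS = ½·(156 − 35)·30.25 = 1830.125; PS = (35 − 35)·30.25 = 0; TS = 1830.125.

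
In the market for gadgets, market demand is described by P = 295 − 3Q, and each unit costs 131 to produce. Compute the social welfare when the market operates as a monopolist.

TS = 3362

Monopoly sets MR = MC: 295 − 6Q = 131 ⇒ Q = 82/3, P = 295 − 3·82/3 = 213.
CS = ½·(295 − 213)·82/3 = 3362/3; PS = (213 − 131)·82/3 = 6724/3; TS = 3362.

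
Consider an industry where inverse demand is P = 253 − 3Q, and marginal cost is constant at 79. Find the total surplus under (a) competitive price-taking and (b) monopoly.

Competition: TS = 5046; Monopoly: TS = 3784.5

Competitive firms price at marginal cost: P = 79, giving Q = 58.
CS = ½·(253 − 79)·58 = 5046; PS = (79 − 79)·58 = 0; TS = 5046.
Monopoly sets MR = MC: 253 − 6Q = 79 ⇒ Q = 29, P = 253 − 3·29 = 166.
CS = ½·(253 − 166)·29 = 1261.5; PS = (166 − 79)·29 = 2523; TS = 3784.5.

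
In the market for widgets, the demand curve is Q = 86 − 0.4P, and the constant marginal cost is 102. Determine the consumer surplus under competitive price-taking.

Inverting demand: P = 215 − 2.5Q.
Competitive firms price at marginal cost: P = 102, giving Q = 45.2.
CS = ½·(215 − 102)·45.2 = 2553.8.

CS = 2553.8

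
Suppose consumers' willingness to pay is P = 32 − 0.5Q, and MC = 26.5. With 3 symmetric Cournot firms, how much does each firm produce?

q_i = 2.75

In a 3-firm Cournot equilibrium, symmetry and the first-order condition give q = (32 − 26.5)/(2) = 2.75. So Q = 8.25 and P = 27.875.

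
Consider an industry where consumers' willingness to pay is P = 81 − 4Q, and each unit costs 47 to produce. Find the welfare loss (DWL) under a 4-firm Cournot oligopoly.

Under competition P = MC = 47, so Q = (81 − 47)/4 = 8.5.
Cournot with 4 identical firms: the symmetric best-response condition is 81 − 20q = 47. Each firm produces q = 1.7, total output Q = 6.8, price P = 53.8.
DWL is the triangle between Q = 6.8 and Q = 8.5: ½·(8.5 − 6.8)·(53.8 − 47) = 5.78.

DWL = 5.78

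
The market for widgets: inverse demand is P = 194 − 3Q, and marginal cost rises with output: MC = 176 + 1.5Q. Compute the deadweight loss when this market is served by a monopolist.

Under competition P = MC: 194 − 3Q = 176 + 1.5Q ⇒ Q = 4, P = 182.
A monopolist chooses Q where MR = MC. MR = 194 − 6Q; setting this equal to 176 + 1.5Q gives Q = 2.4 and P = 186.8.
CS = ½·(194 − 182)·4 = 24; PS = (182·4 − 176·4 − ½·1.5·4²) = 12; TS = 36.
CS = ½·(194 − 186.8)·2.4 = 8.64; PS = (186.8·2.4 − 176·2.4 − ½·1.5·2.4²) = 21.6; TS = 30.24.
DWL = 36 − 30.24 = 5.76.

DWL = 5.76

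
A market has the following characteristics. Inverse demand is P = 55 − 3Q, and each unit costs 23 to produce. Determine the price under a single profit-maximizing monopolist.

P = 39

Monopoly sets MR = MC: 55 − 6Q = 23 ⇒ Q = 16/3, P = 55 − 3·16/3 = 39.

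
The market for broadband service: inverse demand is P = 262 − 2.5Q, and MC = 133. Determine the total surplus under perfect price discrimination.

TS = 3328.2

With perfect price discrimination, output is the efficient level Q = 51.6 (where demand meets MC), but every buyer pays their willingness to pay: CS = 0 and PS = total surplus.
TS = 3328.2 (equal to competitive TS).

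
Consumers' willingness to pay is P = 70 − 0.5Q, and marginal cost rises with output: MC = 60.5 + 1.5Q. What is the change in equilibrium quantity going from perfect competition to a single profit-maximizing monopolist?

Q falls by 0.95

Under competition P = MC: 70 − 0.5Q = 60.5 + 1.5Q ⇒ Q = 4.75, P = 67.625.
The monopolist equates marginal revenue to marginal cost: 70 − Q = 60.5 + 1.5Q, so Q = 3.8. From demand, P = 68.1.
Change in equilibrium quantity: 3.8 − 4.75 = −0.95.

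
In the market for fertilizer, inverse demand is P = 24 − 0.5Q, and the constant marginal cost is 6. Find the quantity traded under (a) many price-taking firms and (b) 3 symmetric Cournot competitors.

Under competition P = MC = 6, so Q = (24 − 6)/0.5 = 36.
Cournot with 3 identical firms: the symmetric best-response condition is 24 − 2q = 6. Each firm produces q = 9, total output Q = 27, price P = 10.5.

Competition: Q = 36; Cournot: Q = 27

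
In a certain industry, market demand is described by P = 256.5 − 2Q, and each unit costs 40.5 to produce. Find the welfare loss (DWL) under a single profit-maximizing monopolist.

Perfect competition: P = MC = 40.5, so 256.5 − 2Q = 40.5 and Q = 108.
A monopolist chooses Q where MR = MC. MR = 256.5 − 4Q; setting this equal to 40.5 gives Q = 54 and P = 148.5.
DWL is the triangle between Q = 54 and Q = 108: ½·(108 − 54)·(148.5 − 40.5) = 2916.

DWL = 2916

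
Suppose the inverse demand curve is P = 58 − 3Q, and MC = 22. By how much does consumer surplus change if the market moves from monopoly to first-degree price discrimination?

Consumer surplus falls by 54

A monopolist chooses Q where MR = MC. MR = 58 − 6Q; setting this equal to 22 gives Q = 6 and P = 40.
CS = ½·(58 − 40)·6 = 54.
A perfectly discriminating monopolist sells every unit with P(Q) ≥ MC(Q), so output equals the competitive quantity Q = 12. Each buyer pays their reservation price, so CS = 0 and the firm captures all surplus.
CS = 0.
Change in consumer surplus: 0 − 54 = −54.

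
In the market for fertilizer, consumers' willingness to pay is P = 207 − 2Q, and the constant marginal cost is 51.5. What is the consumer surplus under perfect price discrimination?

Under first-degree price discrimination the firm charges each unit its demand price and produces up to where P = MC, i.e. Q = 77.75. Consumer surplus is zero; producer surplus equals total surplus.
CS = 0.

CS = 0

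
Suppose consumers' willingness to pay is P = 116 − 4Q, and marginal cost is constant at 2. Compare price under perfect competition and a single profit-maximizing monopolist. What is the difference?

P rises by 57

Competitive firms price at marginal cost: P = 2, giving Q = 28.5.
The monopolist equates marginal revenue to marginal cost: 116 − 8Q = 2, so Q = 14.25. From demand, P = 59.
Change in price: 59 − 2 = 57.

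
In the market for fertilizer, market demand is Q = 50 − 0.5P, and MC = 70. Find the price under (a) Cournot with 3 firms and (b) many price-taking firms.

Cournot: P = 77.5; Competition: P = 70

Inverting demand: P = 100 − 2Q.
In a 3-firm Cournot equilibrium, symmetry and the first-order condition give q = (100 − 70)/(8) = 3.75. So Q = 11.25 and P = 77.5.
Perfect competition: P = MC = 70, so 100 − 2Q = 70 and Q = 15.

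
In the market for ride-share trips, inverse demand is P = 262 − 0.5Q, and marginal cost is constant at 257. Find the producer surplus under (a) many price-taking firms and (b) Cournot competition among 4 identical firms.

Perfect competition: P = MC = 257, so 262 − 0.5Q = 257 and Q = 10.
PS = (257 − 257)·10 = 0.
Cournot with 4 identical firms: the symmetric best-response condition is 262 − 2.5q = 257. Each firm produces q = 2, total output Q = 8, price P = 258.
PS = (258 − 257)·8 = 8.

Competition: PS = 0; Cournot: PS = 8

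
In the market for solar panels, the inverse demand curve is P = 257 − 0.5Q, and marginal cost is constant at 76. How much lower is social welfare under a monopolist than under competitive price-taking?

Perfect competition: P = MC = 76, so 257 − 0.5Q = 76 and Q = 362.
CS = ½·(257 − 76)·362 = 32761; PS = (76 − 76)·362 = 0; TS = 32761.
A monopolist chooses Q where MR = MC. MR = 257 − Q; setting this equal to 76 gives Q = 181 and P = 166.5.
CS = ½·(257 − 166.5)·181 = 8190.25; PS = (166.5 − 76)·181 = 16380.5; TS = 24570.75.
Change in social welfare: 24570.75 − 32761 = −8190.25.

Social welfare falls by 8190.25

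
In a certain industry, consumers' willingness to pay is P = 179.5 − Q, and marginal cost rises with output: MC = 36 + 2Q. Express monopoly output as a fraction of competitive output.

Monopoly sets MR = MC: 179.5 − 2Q = 36 + 2Q ⇒ Q = 35.875, P = 179.5 − 35.875 = 143.625.
Under competition P = MC: 179.5 − Q = 36 + 2Q ⇒ Q = 287/6, P = 395/3.
Ratio Q_m/Q_c = 35.875/(287/6) = 0.75.

Q_m/Q_c = 0.75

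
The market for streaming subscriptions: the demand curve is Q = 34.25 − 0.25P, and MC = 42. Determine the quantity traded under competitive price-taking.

Inverting demand: P = 137 − 4Q.
Perfect competition: P = MC = 42, so 137 − 4Q = 42 and Q = 23.75.

Q = 23.75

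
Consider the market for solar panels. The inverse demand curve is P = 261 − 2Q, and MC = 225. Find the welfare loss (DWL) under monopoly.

DWL = 81

Perfect competition: P = MC = 225, so 261 − 2Q = 225 and Q = 18.
Monopoly sets MR = MC: 261 − 4Q = 225 ⇒ Q = 9, P = 261 − 2·9 = 243.
DWL is the triangle between Q = 9 and Q = 18: ½·(18 − 9)·(243 − 225) = 81.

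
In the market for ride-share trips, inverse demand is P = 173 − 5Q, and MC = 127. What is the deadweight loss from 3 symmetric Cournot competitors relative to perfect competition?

DWL = 13.225

Perfect competition: P = MC = 127, so 173 − 5Q = 127 and Q = 9.2.
Cournot with 3 identical firms: the symmetric best-response condition is 173 − 20q = 127. Each firm produces q = 2.3, total output Q = 6.9, price P = 138.5.
DWL is the triangle between Q = 6.9 and Q = 9.2: ½·(9.2 − 6.9)·(138.5 − 127) = 13.225.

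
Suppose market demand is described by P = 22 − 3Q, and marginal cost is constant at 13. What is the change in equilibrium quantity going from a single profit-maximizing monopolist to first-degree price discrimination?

The monopolist equates marginal revenue to marginal cost: 22 − 6Q = 13, so Q = 1.5. From demand, P = 17.5.
With perfect price discrimination, output is the efficient level Q = 3 (where demand meets MC), but every buyer pays their willingness to pay: CS = 0 and PS = total surplus.
Change in equilibrium quantity: 3 − 1.5 = 1.5.

Equilibrium quantity rises by 1.5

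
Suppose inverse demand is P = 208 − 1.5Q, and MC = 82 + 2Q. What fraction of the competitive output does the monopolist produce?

Q_m/Q_c = 0.7

Monopoly sets MR = MC: 208 − 3Q = 82 + 2Q ⇒ Q = 25.2, P = 208 − 1.5·25.2 = 170.2.
Under competition P = MC: 208 − 1.5Q = 82 + 2Q ⇒ Q = 36, P = 154.
Ratio Q_m/Q_c = 25.2/36 = 0.7.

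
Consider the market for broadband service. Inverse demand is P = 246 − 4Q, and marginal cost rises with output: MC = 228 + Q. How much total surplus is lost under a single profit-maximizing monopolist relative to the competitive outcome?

DWL = 6.4

Under competition P = MC: 246 − 4Q = 228 + Q ⇒ Q = 3.6, P = 231.6.
Monopoly sets MR = MC: 246 − 8Q = 228 + Q ⇒ Q = 2, P = 246 − 4·2 = 238.
CS = ½·(246 − 231.6)·3.6 = 25.92; PS = (231.6·3.6 − 228·3.6 − ½·1·3.6²) = 6.48; TS = 32.4.
CS = ½·(246 − 238)·2 = 8; PS = (238·2 − 228·2 − ½·1·2²) = 18; TS = 26.
DWL = 32.4 − 26 = 6.4.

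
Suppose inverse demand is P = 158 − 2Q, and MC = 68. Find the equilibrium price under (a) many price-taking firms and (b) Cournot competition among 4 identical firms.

Perfect competition: P = MC = 68, so 158 − 2Q = 68 and Q = 45.
With 4 symmetric Cournot firms, each firm's FOC gives 158 − 10q = 68, so q = 9, Q = 4·9 = 36, and P = 86.

Competition: P = 68; Cournot: P = 86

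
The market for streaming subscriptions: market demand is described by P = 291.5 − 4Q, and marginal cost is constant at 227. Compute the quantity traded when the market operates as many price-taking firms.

Perfect competition: P = MC = 227, so 291.5 − 4Q = 227 and Q = 16.125.

Q = 16.125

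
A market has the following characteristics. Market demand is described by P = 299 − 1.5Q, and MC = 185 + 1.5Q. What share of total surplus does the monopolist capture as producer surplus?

A monopolist chooses Q where MR = MC. MR = 299 − 3Q; setting this equal to 185 + 1.5Q gives Q = 76/3 and P = 261.
CS = ½·(299 − 261)·76/3 = 1444/3.
PS = P·Q − VC(Q) = 261·76/3 − (185·76/3 + ½·1.5·(76/3)²) = 1444.
Share captured = PS/TS = 1444/(5776/3) = 0.75.

PS/TS = 0.75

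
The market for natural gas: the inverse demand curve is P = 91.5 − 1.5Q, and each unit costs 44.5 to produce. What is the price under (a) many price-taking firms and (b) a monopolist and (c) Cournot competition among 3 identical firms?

Perfect competition: P = MC = 44.5, so 91.5 − 1.5Q = 44.5 and Q = 94/3.
Monopoly sets MR = MC: 91.5 − 3Q = 44.5 ⇒ Q = 47/3, P = 91.5 − 1.5·47/3 = 68.
In a 3-firm Cournot equilibrium, symmetry and the first-order condition give q = (91.5 − 44.5)/(6) = 47/6. So Q = 23.5 and P = 56.25.

Competition: P = 44.5; Monopoly: P = 68; Cournot: P = 56.25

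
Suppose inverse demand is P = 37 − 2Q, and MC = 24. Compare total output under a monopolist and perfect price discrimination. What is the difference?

Total output rises by 3.25

The monopolist equates marginal revenue to marginal cost: 37 − 4Q = 24, so Q = 3.25. From demand, P = 30.5.
A perfectly discriminating monopolist sells every unit with P(Q) ≥ MC(Q), so output equals the competitive quantity Q = 6.5. Each buyer pays their reservation price, so CS = 0 and the firm captures all surplus.
Change in total output: 6.5 − 3.25 = 3.25.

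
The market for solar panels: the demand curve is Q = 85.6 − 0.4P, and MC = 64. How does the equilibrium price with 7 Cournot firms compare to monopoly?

Inverting demand: P = 214 − 2.5Q.
In a 7-firm Cournot equilibrium, symmetry and the first-order condition give q = (214 − 64)/(20) = 7.5. So Q = 52.5 and P = 82.75.
The monopolist equates marginal revenue to marginal cost: 214 − 5Q = 64, so Q = 30. From demand, P = 139.

Cournot: P = 82.75; Monopoly: P = 139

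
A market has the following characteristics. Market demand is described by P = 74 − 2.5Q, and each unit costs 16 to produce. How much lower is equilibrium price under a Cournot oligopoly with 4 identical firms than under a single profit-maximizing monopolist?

The monopolist equates marginal revenue to marginal cost: 74 − 5Q = 16, so Q = 11.6. From demand, P = 45.
With 4 symmetric Cournot firms, each firm's FOC gives 74 − 12.5q = 16, so q = 4.64, Q = 4·4.64 = 18.56, and P = 27.6.
Change in equilibrium price: 27.6 − 45 = −17.4.

Equilibrium price falls by 17.4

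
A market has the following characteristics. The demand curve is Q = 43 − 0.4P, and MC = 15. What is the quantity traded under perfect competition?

Inverting demand: P = 107.5 − 2.5Q.
Under competition P = MC = 15, so Q = (107.5 − 15)/2.5 = 37.

Q = 37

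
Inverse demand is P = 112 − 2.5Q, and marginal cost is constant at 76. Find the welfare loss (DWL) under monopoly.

Competitive firms price at marginal cost: P = 76, giving Q = 14.4.
Monopoly sets MR = MC: 112 − 5Q = 76 ⇒ Q = 7.2, P = 112 − 2.5·7.2 = 94.
DWL is the triangle between Q = 7.2 and Q = 14.4: ½·(14.4 − 7.2)·(94 − 76) = 64.8.

DWL = 64.8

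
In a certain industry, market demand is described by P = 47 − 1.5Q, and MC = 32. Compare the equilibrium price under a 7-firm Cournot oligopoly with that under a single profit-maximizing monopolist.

With 7 symmetric Cournot firms, each firm's FOC gives 47 − 12q = 32, so q = 1.25, Q = 7·1.25 = 8.75, and P = 33.875.
A monopolist chooses Q where MR = MC. MR = 47 − 3Q; setting this equal to 32 gives Q = 5 and P = 39.5.

Cournot: P = 33.875; Monopoly: P = 39.5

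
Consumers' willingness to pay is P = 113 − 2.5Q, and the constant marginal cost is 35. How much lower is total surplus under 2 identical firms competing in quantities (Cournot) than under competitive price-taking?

Total surplus falls by 135.2

Competitive firms price at marginal cost: P = 35, giving Q = 31.2.
CS = ½·(113 − 35)·31.2 = 1216.8; PS = (35 − 35)·31.2 = 0; TS = 1216.8.
Cournot with 2 identical firms: the symmetric best-response condition is 113 − 7.5q = 35. Each firm produces q = 10.4, total output Q = 20.8, price P = 61.
CS = ½·(113 − 61)·20.8 = 540.8; PS = (61 − 35)·20.8 = 540.8; TS = 1081.6.
Change in total surplus: 1081.6 − 1216.8 = −135.2.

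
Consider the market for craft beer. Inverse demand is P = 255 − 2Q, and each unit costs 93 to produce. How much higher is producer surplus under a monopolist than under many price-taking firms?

Competitive firms price at marginal cost: P = 93, giving Q = 81.
PS = (93 − 93)·81 = 0.
A monopolist chooses Q where MR = MC. MR = 255 − 4Q; setting this equal to 93 gives Q = 40.5 and P = 174.
PS = (174 − 93)·40.5 = 3280.5.
Change in producer surplus: 3280.5 − 0 = 3280.5.

PS rises by 3280.5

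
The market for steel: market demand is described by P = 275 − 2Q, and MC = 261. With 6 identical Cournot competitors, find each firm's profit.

π_i = 2

With 6 symmetric Cournot firms, each firm's FOC gives 275 − 14q = 261, so q = 1, Q = 6·1 = 6, and P = 263.
Each firm's profit = (263 − 261)·1 = 2.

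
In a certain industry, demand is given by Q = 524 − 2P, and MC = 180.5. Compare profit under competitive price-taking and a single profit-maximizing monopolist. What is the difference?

π rises by 3321.125

Inverting demand: P = 262 − 0.5Q.
Perfect competition: P = MC = 180.5, so 262 − 0.5Q = 180.5 and Q = 163.
Profit = (180.5 − 180.5)·163 = 0.
A monopolist chooses Q where MR = MC. MR = 262 − Q; setting this equal to 180.5 gives Q = 81.5 and P = 221.25.
Profit = (221.25 − 180.5)·81.5 = 3321.125.
Change in profit: 3321.125 − 0 = 3321.125.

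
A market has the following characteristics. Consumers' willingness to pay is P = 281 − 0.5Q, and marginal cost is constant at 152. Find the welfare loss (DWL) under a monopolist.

DWL = 4160.25

Under competition P = MC = 152, so Q = (281 − 152)/0.5 = 258.
A monopolist chooses Q where MR = MC. MR = 281 − Q; setting this equal to 152 gives Q = 129 and P = 216.5.
DWL is the triangle between Q = 129 and Q = 258: ½·(258 − 129)·(216.5 − 152) = 4160.25.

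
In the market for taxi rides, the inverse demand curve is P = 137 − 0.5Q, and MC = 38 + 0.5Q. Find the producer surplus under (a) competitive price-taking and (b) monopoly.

Competition: PS = 2450.25; Monopoly: PS = 3267

Competitive equilibrium sets price equal to marginal cost: 137 − 0.5Q = 38 + 0.5Q, so Q = 99 and P = 87.5.
PS = P·Q − VC(Q) = 87.5·99 − (38·99 + ½·0.5·99²) = 2450.25.
The monopolist equates marginal revenue to marginal cost: 137 − Q = 38 + 0.5Q, so Q = 66. From demand, P = 104.
PS = P·Q − VC(Q) = 104·66 − (38·66 + ½·0.5·66²) = 3267.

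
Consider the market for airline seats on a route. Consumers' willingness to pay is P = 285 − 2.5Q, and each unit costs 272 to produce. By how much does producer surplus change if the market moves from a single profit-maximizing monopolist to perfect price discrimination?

Producer surplus rises by 16.9

Monopoly sets MR = MC: 285 − 5Q = 272 ⇒ Q = 2.6, P = 285 − 2.5·2.6 = 278.5.
PS = (278.5 − 272)·2.6 = 16.9.
Under first-degree price discrimination the firm charges each unit its demand price and produces up to where P = MC, i.e. Q = 5.2. Consumer surplus is zero; producer surplus equals total surplus.
PS = ½·(285 − 272)·5.2 = 33.8.
Change in producer surplus: 33.8 − 16.9 = 16.9.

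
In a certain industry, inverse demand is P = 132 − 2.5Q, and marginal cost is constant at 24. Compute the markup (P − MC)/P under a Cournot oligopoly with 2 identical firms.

Cournot with 2 identical firms: the symmetric best-response condition is 132 − 7.5q = 24. Each firm produces q = 14.4, total output Q = 28.8, price P = 60.
Lerner index = (P − MC)/P = (60 − 24)/60 = 0.6.

Lerner index = 0.6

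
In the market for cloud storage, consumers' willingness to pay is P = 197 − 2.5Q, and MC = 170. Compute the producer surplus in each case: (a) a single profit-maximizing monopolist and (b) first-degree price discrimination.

A monopolist chooses Q where MR = MC. MR = 197 − 5Q; setting this equal to 170 gives Q = 5.4 and P = 183.5.
PS = (183.5 − 170)·5.4 = 72.9.
With perfect price discrimination, output is the efficient level Q = 10.8 (where demand meets MC), but every buyer pays their willingness to pay: CS = 0 and PS = total surplus.
PS = ½·(197 − 170)·10.8 = 145.8.

Monopoly: PS = 72.9; Perfect PD: PS = 145.8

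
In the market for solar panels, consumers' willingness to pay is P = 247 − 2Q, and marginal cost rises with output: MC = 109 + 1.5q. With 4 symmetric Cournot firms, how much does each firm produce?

Cournot with 4 identical firms: the symmetric best-response condition is 247 − 10q = 109 + 1.5q. Each firm produces q = 12, total output Q = 48, price P = 151.

q_i = 12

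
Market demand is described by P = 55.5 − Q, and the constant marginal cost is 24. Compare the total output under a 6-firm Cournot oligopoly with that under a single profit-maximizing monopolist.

Cournot: Q = 27; Monopoly: Q = 15.75

In a 6-firm Cournot equilibrium, symmetry and the first-order condition give q = (55.5 − 24)/(7) = 4.5. So Q = 27 and P = 28.5.
The monopolist equates marginal revenue to marginal cost: 55.5 − 2Q = 24, so Q = 15.75. From demand, P = 39.75.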